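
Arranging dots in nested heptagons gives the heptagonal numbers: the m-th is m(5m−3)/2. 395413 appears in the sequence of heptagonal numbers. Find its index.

398

Set n(5n−3)/2 = 395413, giving 5n² − 3n − 790826 = 0.
The discriminant is 9 + 40·395413 = 15816529, and √15816529 = 3977.
So n = (3 + 3977) / 10 = 3980/10 = 398.
Check: 398·(5·398 − 3)/2 = 395413. ✓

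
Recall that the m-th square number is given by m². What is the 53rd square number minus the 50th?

309

53² = 2809 and 50² = 2500.
Difference: 2809 − 2500 = 309.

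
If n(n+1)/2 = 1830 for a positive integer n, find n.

Set n(n+1)/2 = 1830, giving n² + n − 3660 = 0.
So n = (-1 + 121) / 2 = 120/2 = 60.
Check: 60·61/2 = 1830. ✓

60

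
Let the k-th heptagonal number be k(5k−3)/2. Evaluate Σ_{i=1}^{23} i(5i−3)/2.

Σ i(5i−3)/2 = (5Σi² − 3Σi) / 2 over i = 1..23.
Σi = 276 and Σi² = 4324.
(5·4324 − 3·276) / 2 = 20792/2 = 10396.

10396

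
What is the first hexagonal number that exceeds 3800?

Solve n(2n−1) > 3800 for integer n.
The largest n with value ≤ 3800 is 43 (since 3655 ≤ 3800 < 3828), so the first above is n = 44, value 3828.

3828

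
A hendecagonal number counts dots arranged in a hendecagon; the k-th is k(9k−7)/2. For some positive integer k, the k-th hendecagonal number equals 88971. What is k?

141

Set n(9n−7)/2 = 88971, giving 9n² − 7n − 177942 = 0.
The discriminant is 49 + 72·88971 = 6405961, and √6405961 = 2531.
So n = (7 + 2531) / 18 = 2538/18 = 141.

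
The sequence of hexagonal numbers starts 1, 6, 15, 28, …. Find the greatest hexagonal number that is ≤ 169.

153

Solve n(2n−1) ≤ 169 for integer n.
n = 9 gives 153 ≤ 169, while n = 10 gives 190 > 169; so the answer is 153.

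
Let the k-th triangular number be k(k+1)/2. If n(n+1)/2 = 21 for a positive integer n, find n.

6

Set n(n+1)/2 = 21, giving n² + n − 42 = 0.
The discriminant is 1 + 8·21 = 169, and √169 = 13.
So n = (-1 + 13) / 2 = 12/2 = 6.
Check: 6·7/2 = 21. ✓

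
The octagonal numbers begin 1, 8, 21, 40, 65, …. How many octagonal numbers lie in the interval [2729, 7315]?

The n-th octagonal number is n(3n−2).
Smallest index with value ≥ 2729: n = 31 (giving 2821).
Largest index with value ≤ 7315: n = 49 (giving 7105).
Indices 31 through 49: 19 terms.

19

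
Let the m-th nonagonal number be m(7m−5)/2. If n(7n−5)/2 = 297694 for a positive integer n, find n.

292

Set n(7n−5)/2 = 297694, giving 7n² − 5n − 595388 = 0.
So n = (5 + 4083) / 14 = 4088/14 = 292.
Check: 292·(7·292 − 5)/2 = 297694. ✓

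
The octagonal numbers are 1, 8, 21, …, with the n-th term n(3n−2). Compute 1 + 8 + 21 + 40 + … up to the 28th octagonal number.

Σ i(3i−2) = 3Σi² − 2Σi over i = 1..28.
Σi = 406 and Σi² = 7714.
3·7714 − 2·406 = 22330.

22330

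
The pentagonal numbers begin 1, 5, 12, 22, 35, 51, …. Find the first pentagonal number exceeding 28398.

Solve n(3n−1)/2 > 28398 for integer n.
The largest n with value ≤ 28398 is 137 (since 28085 ≤ 28398 < 28497), so the first above is n = 138, value 28497.

28497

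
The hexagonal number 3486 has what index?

42

Set n(2n−1) = 3486, giving 2n² − n − 3486 = 0.
So n = (1 + 167) / 4 = 168/4 = 42.
Check: 42·(2·42 − 1) = 3486. ✓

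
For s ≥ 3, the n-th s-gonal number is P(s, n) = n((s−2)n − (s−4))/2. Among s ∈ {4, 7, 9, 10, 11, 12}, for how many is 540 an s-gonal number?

2

s = 4: P(4, 23) = 529 and P(4, 24) = 576; 540 is not s-gonal.
s = 7: P(7, 15) = 540. ✓
s = 9: P(9, 12) = 474 and P(9, 13) = 559; 540 is not s-gonal.
s = 10: P(10, 12) = 540. ✓
s = 11: P(11, 11) = 506 and P(11, 12) = 606; 540 is not s-gonal.
s = 12: P(12, 10) = 460 and P(12, 11) = 561; 540 is not s-gonal.
Hits: s ∈ {7, 10} → 2.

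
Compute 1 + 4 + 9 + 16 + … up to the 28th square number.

7714

Σ_{i=1}^{28} i² = 28·29·57/6 = 7714.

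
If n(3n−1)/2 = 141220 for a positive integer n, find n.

Set n(3n−1)/2 = 141220, giving 3n² − n − 282440 = 0.
The discriminant is 1 + 24·141220 = 3389281, and √3389281 = 1841.
So n = (1 + 1841) / 6 = 1842/6 = 307.

307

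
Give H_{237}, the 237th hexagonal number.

The 237th hexagonal number is n(2n−1) with n = 237.
237·(2·237 − 1) = 237·473 = 112101.

112101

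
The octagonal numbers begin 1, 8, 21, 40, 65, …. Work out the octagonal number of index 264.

The 264th octagonal number is n(3n−2) with n = 264.
264·(3·264 − 2) = 264·790 = 208560.

208560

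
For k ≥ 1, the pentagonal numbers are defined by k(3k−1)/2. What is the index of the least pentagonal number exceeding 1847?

Solve n(3n−1)/2 > 1847 for integer n.
The largest n with value ≤ 1847 is 35 (since 1820 ≤ 1847 < 1926), so the first above is n = 36, value 1926.

36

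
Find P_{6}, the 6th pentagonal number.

51

The 6th pentagonal number is n(3n−1)/2 with n = 6.
6·(3·6 − 1)/2 = 6·17/2 = 51.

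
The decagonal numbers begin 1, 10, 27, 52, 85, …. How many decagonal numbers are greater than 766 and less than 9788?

The n-th decagonal number is n(4n−3).
Smallest index with value > 766: n = 15 (giving 855).
Largest index with value < 9788: n = 49 (giving 9457).
Indices 15 through 49: 35 terms.

35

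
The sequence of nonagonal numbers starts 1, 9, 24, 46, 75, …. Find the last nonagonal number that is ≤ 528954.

Solve n(7n−5)/2 ≤ 528954 for integer n.
n = 389 gives 528651 ≤ 528954, while n = 390 gives 531375 > 528954; so the answer is 528651.

528651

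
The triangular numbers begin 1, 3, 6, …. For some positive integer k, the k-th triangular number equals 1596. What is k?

Set n(n+1)/2 = 1596, giving n² + n − 3192 = 0.
So n = (-1 + 113) / 2 = 112/2 = 56.

56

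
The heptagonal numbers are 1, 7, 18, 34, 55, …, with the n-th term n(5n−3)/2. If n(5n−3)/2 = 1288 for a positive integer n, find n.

Set n(5n−3)/2 = 1288, giving 5n² − 3n − 2576 = 0.
The discriminant is 9 + 40·1288 = 51529, and √51529 = 227.
So n = (3 + 227) / 10 = 230/10 = 23.
Check: 23·(5·23 − 3)/2 = 1288. ✓

23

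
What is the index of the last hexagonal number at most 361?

Solve n(2n−1) ≤ 361 for integer n.
n = 13 gives 325 ≤ 361, while n = 14 gives 378 > 361; so the answer is index 13.

13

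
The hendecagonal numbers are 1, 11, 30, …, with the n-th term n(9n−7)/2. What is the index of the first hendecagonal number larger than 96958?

Solve n(9n−7)/2 > 96958 for integer n.
The largest n with value ≤ 96958 is 147 (since 96726 ≤ 96958 < 98050), so the first above is n = 148, value 98050.

148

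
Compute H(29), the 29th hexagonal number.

1653

The 29th hexagonal number is n(2n−1) with n = 29.
29·(2·29 − 1) = 29·57 = 1653.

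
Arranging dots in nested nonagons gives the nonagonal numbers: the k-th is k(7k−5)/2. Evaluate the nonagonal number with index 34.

The 34th nonagonal number is n(7n−5)/2 with n = 34.
34·(7·34 − 5)/2 = 34·233/2 = 3961.

3961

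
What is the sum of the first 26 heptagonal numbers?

14976

Σ i(5i−3)/2 = (5Σi² − 3Σi) / 2 over i = 1..26.
Σi = 351 and Σi² = 6201.
(5·6201 − 3·351) / 2 = 29952/2 = 14976.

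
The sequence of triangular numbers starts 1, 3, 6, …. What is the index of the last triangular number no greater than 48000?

309

Solve n(n+1)/2 ≤ 48000 for integer n.
n = 309 gives 47895 ≤ 48000, while n = 310 gives 48205 > 48000; so the answer is index 309.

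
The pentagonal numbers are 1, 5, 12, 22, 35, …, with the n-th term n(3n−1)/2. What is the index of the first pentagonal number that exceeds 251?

Solve n(3n−1)/2 > 251 for integer n.
The largest n with value ≤ 251 is 13 (since 247 ≤ 251 < 287), so the first above is n = 14, value 287.

14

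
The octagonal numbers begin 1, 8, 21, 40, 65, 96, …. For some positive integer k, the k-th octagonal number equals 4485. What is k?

39

Set n(3n−2) = 4485, giving 3n² − 2n − 4485 = 0.
The discriminant is 4 + 12·4485 = 53824, and √53824 = 232.
So n = (2 + 232) / 6 = 234/6 = 39.
Check: 39·(3·39 − 2) = 4485. ✓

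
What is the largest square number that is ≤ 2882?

Solve n² ≤ 2882 for integer n.
n = 53 gives 2809 ≤ 2882, while n = 54 gives 2916 > 2882; so the answer is 2809.

2809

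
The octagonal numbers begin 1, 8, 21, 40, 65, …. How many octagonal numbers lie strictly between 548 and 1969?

12

The n-th octagonal number is n(3n−2).
Smallest index with value > 548: n = 14 (giving 560).
Largest index with value < 1969: n = 25 (giving 1825).
Indices 14 through 25: 12 terms.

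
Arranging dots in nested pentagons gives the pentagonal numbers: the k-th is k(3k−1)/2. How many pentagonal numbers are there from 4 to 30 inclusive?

3

The n-th pentagonal number is n(3n−1)/2.
Smallest index with value ≥ 4: n = 2 (giving 5).
Largest index with value ≤ 30: n = 4 (giving 22).
Indices 2 through 4: 3 terms.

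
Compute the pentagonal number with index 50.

The 50th pentagonal number is n(3n−1)/2 with n = 50.
50·(3·50 − 1)/2 = 50·149/2 = 3725.

3725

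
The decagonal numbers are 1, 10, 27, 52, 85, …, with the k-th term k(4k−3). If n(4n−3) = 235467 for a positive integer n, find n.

243

Set n(4n−3) = 235467, giving 4n² − 3n − 235467 = 0.
The discriminant is 9 + 16·235467 = 3767481, and √3767481 = 1941.
So n = (3 + 1941) / 8 = 1944/8 = 243.
Check: 243·(4·243 − 3) = 235467. ✓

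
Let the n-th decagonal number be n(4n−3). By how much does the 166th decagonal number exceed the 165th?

1321

Consecutive decagonal numbers differ by 8n − 7: here 8·166 − 7 = 1321.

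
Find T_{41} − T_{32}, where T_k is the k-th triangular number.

333

41·42/2 = 861 and 32·33/2 = 528.
Difference: 861 − 528 = 333.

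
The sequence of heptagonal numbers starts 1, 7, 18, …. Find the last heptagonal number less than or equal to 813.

Solve n(5n−3)/2 ≤ 813 for integer n.
n = 18 gives 783 ≤ 813, while n = 19 gives 874 > 813; so the answer is 783.

783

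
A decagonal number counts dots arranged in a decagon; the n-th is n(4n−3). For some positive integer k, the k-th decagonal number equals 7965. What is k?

Set n(4n−3) = 7965, giving 4n² − 3n − 7965 = 0.
The discriminant is 9 + 16·7965 = 127449, and √127449 = 357.
So n = (3 + 357) / 8 = 360/8 = 45.

45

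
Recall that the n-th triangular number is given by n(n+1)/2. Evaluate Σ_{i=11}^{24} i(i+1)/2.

2380

Σ i(i+1)/2 = (Σi² + Σi) / 2 over i = 11..24.
Σi = 300 − 55 = 245 and Σi² = 4900 − 385 = 4515.
(1·4515 + 1·245) / 2 = 4760/2 = 2380.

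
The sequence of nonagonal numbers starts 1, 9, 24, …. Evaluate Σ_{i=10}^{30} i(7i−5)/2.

Σ i(7i−5)/2 = (7Σi² − 5Σi) / 2 over i = 10..30.
Σi = 465 − 45 = 420 and Σi² = 9455 − 285 = 9170.
(7·9170 − 5·420) / 2 = 62090/2 = 31045.

31045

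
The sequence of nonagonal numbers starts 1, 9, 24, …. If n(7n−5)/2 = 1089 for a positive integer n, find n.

18

Set n(7n−5)/2 = 1089, giving 7n² − 5n − 2178 = 0.
The discriminant is 25 + 56·1089 = 61009, and √61009 = 247.
So n = (5 + 247) / 14 = 252/14 = 18.
Check: 18·(7·18 − 5)/2 = 1089. ✓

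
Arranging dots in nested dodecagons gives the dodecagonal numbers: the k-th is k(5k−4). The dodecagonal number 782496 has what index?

396

Set n(5n−4) = 782496, giving 5n² − 4n − 782496 = 0.
So n = (4 + 3956) / 10 = 3960/10 = 396.
Check: 396·(5·396 − 4) = 782496. ✓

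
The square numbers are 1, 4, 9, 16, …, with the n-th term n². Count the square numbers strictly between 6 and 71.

The n-th square number is n².
Smallest index with value > 6: n = 3 (giving 9).
Largest index with value < 71: n = 8 (giving 64).
Indices 3 through 8: 6 terms.

6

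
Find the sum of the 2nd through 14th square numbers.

1014

Σ_{i=2}^{14} i² = 1015 − 1 = 1014.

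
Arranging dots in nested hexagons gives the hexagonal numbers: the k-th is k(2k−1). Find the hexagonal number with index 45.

4005

45·(2·45 − 1) = 45·89 = 4005.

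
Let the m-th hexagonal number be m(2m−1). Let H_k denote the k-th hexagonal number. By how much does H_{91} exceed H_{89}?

91·(2·91 − 1) = 16471 and 89·(2·89 − 1) = 15753.
Difference: 16471 − 15753 = 718.

718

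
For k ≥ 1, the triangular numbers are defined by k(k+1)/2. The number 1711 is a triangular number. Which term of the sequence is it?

58

Set n(n+1)/2 = 1711, giving n² + n − 3422 = 0.
The discriminant is 1 + 8·1711 = 13689, and √13689 = 117.
So n = (-1 + 117) / 2 = 116/2 = 58.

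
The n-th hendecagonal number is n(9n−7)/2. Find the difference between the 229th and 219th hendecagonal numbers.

20125

229·(9·229 − 7)/2 = 235183 and 219·(9·219 − 7)/2 = 215058.
Difference: 235183 − 215058 = 20125.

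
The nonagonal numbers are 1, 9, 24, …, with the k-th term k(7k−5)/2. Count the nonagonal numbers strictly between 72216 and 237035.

The n-th nonagonal number is n(7n−5)/2.
Smallest index with value > 72216: n = 145 (giving 73225).
Largest index with value < 237035: n = 260 (giving 235950).
Indices 145 through 260: 116 terms.

116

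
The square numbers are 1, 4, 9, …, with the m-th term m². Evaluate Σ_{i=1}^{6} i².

91

Σ_{i=1}^{6} i² = 6·7·13/6 = 91.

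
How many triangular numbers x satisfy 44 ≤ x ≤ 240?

The n-th triangular number is n(n+1)/2.
Smallest index with value ≥ 44: n = 9 (giving 45).
Largest index with value ≤ 240: n = 21 (giving 231).
Indices 9 through 21: 13 terms.

13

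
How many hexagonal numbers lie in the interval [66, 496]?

11

The n-th hexagonal number is n(2n−1).
Smallest index with value ≥ 66: n = 6 (giving 66).
Largest index with value ≤ 496: n = 16 (giving 496).
Indices 6 through 16: 11 terms.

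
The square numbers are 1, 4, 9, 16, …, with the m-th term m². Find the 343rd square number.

117649

343² = 117649.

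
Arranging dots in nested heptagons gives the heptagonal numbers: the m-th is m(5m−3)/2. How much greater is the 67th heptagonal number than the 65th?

67·(5·67 − 3)/2 = 11122 and 65·(5·65 − 3)/2 = 10465.
Difference: 11122 − 10465 = 657.

657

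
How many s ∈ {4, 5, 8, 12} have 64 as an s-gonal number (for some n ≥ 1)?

s = 4: P(4, 8) = 64. ✓
s = 5: P(5, 6) = 51 and P(5, 7) = 70; 64 is not s-gonal.
s = 8: P(8, 4) = 40 and P(8, 5) = 65; 64 is not s-gonal.
s = 12: P(12, 4) = 64. ✓
Hits: s ∈ {4, 12} → 2.

2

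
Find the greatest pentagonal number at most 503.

Solve n(3n−1)/2 ≤ 503 for integer n.
n = 18 gives 477 ≤ 503, while n = 19 gives 532 > 503; so the answer is 477.

477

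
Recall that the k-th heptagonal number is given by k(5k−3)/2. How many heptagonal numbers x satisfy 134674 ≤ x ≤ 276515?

The n-th heptagonal number is n(5n−3)/2.
Smallest index with value ≥ 134674: n = 233 (giving 135373).
Largest index with value ≤ 276515: n = 332 (giving 275062).
Indices 233 through 332: 100 terms.

100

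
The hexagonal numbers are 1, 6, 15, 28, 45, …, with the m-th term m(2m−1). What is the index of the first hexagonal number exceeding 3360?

42

Solve n(2n−1) > 3360 for integer n.
The largest n with value ≤ 3360 is 41 (since 3321 ≤ 3360 < 3486), so the first above is n = 42, value 3486.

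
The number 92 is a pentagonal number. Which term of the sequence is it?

Set n(3n−1)/2 = 92, giving 3n² − n − 184 = 0.
The discriminant is 1 + 24·92 = 2209, and √2209 = 47.
So n = (1 + 47) / 6 = 48/6 = 8.
Check: 8·(3·8 − 1)/2 = 92. ✓

8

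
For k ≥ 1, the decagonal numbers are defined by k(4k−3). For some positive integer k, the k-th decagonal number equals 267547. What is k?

259

Set n(4n−3) = 267547, giving 4n² − 3n − 267547 = 0.
The discriminant is 9 + 16·267547 = 4280761, and √4280761 = 2069.
So n = (3 + 2069) / 8 = 2072/8 = 259.
Check: 259·(4·259 − 3) = 267547. ✓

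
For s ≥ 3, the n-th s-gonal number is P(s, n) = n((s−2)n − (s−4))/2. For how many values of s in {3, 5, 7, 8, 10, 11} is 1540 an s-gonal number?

s = 3: P(3, 55) = 1540. ✓
s = 5: P(5, 32) = 1520 and P(5, 33) = 1617; 1540 is not s-gonal.
s = 7: P(7, 25) = 1525 and P(7, 26) = 1651; 1540 is not s-gonal.
s = 8: P(8, 22) = 1408 and P(8, 23) = 1541; 1540 is not s-gonal.
s = 10: P(10, 20) = 1540. ✓
s = 11: P(11, 18) = 1395 and P(11, 19) = 1558; 1540 is not s-gonal.
Hits: s ∈ {3, 10} → 2.

2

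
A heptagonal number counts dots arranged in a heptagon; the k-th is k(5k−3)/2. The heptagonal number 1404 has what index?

24

Set n(5n−3)/2 = 1404, giving 5n² − 3n − 2808 = 0.
So n = (3 + 237) / 10 = 240/10 = 24.
Check: 24·(5·24 − 3)/2 = 1404. ✓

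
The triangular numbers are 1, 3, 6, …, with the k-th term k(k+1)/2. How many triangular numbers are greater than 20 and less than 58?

The n-th triangular number is n(n+1)/2.
Smallest index with value > 20: n = 6 (giving 21).
Largest index with value < 58: n = 10 (giving 55).
Indices 6 through 10: 5 terms.

5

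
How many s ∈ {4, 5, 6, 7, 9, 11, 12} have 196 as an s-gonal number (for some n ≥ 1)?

s = 4: P(4, 14) = 196. ✓
s = 5: P(5, 11) = 176 and P(5, 12) = 210; 196 is not s-gonal.
s = 6: P(6, 10) = 190 and P(6, 11) = 231; 196 is not s-gonal.
s = 7: P(7, 9) = 189 and P(7, 10) = 235; 196 is not s-gonal.
s = 9: P(9, 7) = 154 and P(9, 8) = 204; 196 is not s-gonal.
s = 11: P(11, 7) = 196. ✓
s = 12: P(12, 6) = 156 and P(12, 7) = 217; 196 is not s-gonal.
Hits: s ∈ {4, 11} → 2.

2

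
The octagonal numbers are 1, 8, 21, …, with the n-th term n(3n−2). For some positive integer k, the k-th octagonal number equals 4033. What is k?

Set n(3n−2) = 4033, giving 3n² − 2n − 4033 = 0.
So n = (2 + 220) / 6 = 222/6 = 37.

37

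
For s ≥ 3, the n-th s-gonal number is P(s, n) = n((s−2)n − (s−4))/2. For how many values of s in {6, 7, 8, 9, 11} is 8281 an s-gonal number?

1

s = 6: P(6, 64) = 8128 and P(6, 65) = 8385; 8281 is not s-gonal.
s = 7: P(7, 57) = 8037 and P(7, 58) = 8323; 8281 is not s-gonal.
s = 8: P(8, 52) = 8008 and P(8, 53) = 8321; 8281 is not s-gonal.
s = 9: P(9, 49) = 8281. ✓
s = 11: P(11, 43) = 8170 and P(11, 44) = 8558; 8281 is not s-gonal.
Hits: s ∈ {9} → 1.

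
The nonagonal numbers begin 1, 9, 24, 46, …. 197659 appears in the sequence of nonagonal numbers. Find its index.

Set n(7n−5)/2 = 197659, giving 7n² − 5n − 395318 = 0.
The discriminant is 25 + 56·197659 = 11068929, and √11068929 = 3327.
So n = (5 + 3327) / 14 = 3332/14 = 238.

238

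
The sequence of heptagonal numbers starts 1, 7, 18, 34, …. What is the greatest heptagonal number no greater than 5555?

Solve n(5n−3)/2 ≤ 5555 for integer n.
n = 47 gives 5452 ≤ 5555, while n = 48 gives 5688 > 5555; so the answer is 5452.

5452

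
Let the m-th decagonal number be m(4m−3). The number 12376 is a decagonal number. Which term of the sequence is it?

56

Set n(4n−3) = 12376, giving 4n² − 3n − 12376 = 0.
The discriminant is 9 + 16·12376 = 198025, and √198025 = 445.
So n = (3 + 445) / 8 = 448/8 = 56.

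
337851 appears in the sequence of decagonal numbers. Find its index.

291

Set n(4n−3) = 337851, giving 4n² − 3n − 337851 = 0.
The discriminant is 9 + 16·337851 = 5405625, and √5405625 = 2325.
So n = (3 + 2325) / 8 = 2328/8 = 291.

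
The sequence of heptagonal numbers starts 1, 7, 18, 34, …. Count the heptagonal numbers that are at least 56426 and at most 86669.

The n-th heptagonal number is n(5n−3)/2.
Smallest index with value ≥ 56426: n = 151 (giving 56776).
Largest index with value ≤ 86669: n = 186 (giving 86211).
Indices 151 through 186: 36 terms.

36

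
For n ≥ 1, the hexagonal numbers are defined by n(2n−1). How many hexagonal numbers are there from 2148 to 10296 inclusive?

39

The n-th hexagonal number is n(2n−1).
Smallest index with value ≥ 2148: n = 34 (giving 2278).
Largest index with value ≤ 10296: n = 72 (giving 10296).
Indices 34 through 72: 39 terms.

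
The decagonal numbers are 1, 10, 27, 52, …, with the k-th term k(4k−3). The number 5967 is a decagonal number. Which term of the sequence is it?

Set n(4n−3) = 5967, giving 4n² − 3n − 5967 = 0.
So n = (3 + 309) / 8 = 312/8 = 39.

39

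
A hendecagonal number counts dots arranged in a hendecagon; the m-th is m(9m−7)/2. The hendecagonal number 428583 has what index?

Set n(9n−7)/2 = 428583, giving 9n² − 7n − 857166 = 0.
So n = (7 + 5555) / 18 = 5562/18 = 309.
Check: 309·(9·309 − 7)/2 = 428583. ✓

309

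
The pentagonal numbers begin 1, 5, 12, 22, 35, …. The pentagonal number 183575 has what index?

Set n(3n−1)/2 = 183575, giving 3n² − n − 367150 = 0.
So n = (1 + 2099) / 6 = 2100/6 = 350.

350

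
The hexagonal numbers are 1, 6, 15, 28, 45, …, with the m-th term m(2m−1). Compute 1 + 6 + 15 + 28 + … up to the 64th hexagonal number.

Σ i(2i−1) = 2Σi² − Σi over i = 1..64.
Σi = 2080 and Σi² = 89440.
2·89440 − 1·2080 = 176800.

176800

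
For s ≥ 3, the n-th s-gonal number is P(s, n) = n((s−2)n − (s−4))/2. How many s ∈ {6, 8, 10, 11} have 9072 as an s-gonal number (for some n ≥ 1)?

s = 6: P(6, 67) = 8911 and P(6, 68) = 9180; 9072 is not s-gonal.
s = 8: P(8, 55) = 8965 and P(8, 56) = 9296; 9072 is not s-gonal.
s = 10: P(10, 48) = 9072. ✓
s = 11: P(11, 45) = 8955 and P(11, 46) = 9361; 9072 is not s-gonal.
Hits: s ∈ {10} → 1.

1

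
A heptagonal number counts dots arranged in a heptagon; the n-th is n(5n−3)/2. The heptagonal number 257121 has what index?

321

Set n(5n−3)/2 = 257121, giving 5n² − 3n − 514242 = 0.
The discriminant is 9 + 40·257121 = 10284849, and √10284849 = 3207.
So n = (3 + 3207) / 10 = 3210/10 = 321.
Check: 321·(5·321 − 3)/2 = 257121. ✓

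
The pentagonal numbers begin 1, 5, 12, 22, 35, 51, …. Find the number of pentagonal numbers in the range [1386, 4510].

The n-th pentagonal number is n(3n−1)/2.
Smallest index with value ≥ 1386: n = 31 (giving 1426).
Largest index with value ≤ 4510: n = 55 (giving 4510).
Indices 31 through 55: 25 terms.

25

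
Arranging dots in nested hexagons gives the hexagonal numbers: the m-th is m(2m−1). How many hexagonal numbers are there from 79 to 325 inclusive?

7

The n-th hexagonal number is n(2n−1).
Smallest index with value ≥ 79: n = 7 (giving 91).
Largest index with value ≤ 325: n = 13 (giving 325).
Indices 7 through 13: 7 terms.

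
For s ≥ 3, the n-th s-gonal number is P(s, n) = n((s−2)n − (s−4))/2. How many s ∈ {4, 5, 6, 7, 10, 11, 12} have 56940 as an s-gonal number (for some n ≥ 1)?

1

s = 4: P(4, 238) = 56644 and P(4, 239) = 57121; 56940 is not s-gonal.
s = 5: P(5, 195) = 56940. ✓
s = 6: P(6, 168) = 56280 and P(6, 169) = 56953; 56940 is not s-gonal.
s = 7: P(7, 151) = 56776 and P(7, 152) = 57532; 56940 is not s-gonal.
s = 10: P(10, 119) = 56287 and P(10, 120) = 57240; 56940 is not s-gonal.
s = 11: P(11, 112) = 56056 and P(11, 113) = 57065; 56940 is not s-gonal.
s = 12: P(12, 107) = 56817 and P(12, 108) = 57888; 56940 is not s-gonal.
Hits: s ∈ {5} → 1.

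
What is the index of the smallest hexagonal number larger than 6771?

59

Solve n(2n−1) > 6771 for integer n.
The largest n with value ≤ 6771 is 58 (since 6670 ≤ 6771 < 6903), so the first above is n = 59, value 6903.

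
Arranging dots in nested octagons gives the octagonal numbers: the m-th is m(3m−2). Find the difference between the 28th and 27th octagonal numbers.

163

Consecutive octagonal numbers differ by 6n − 5: here 6·28 − 5 = 163.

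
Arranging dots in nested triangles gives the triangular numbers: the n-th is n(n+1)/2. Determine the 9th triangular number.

45

9·10/2 = 90/2 = 45.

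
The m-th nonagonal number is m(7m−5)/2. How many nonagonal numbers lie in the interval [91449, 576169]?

The n-th nonagonal number is n(7n−5)/2.
Smallest index with value ≥ 91449: n = 162 (giving 91449).
Largest index with value ≤ 576169: n = 406 (giving 575911).
Indices 162 through 406: 245 terms.

245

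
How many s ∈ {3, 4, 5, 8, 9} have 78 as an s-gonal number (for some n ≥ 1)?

1

s = 3: P(3, 12) = 78. ✓
s = 4: P(4, 8) = 64 and P(4, 9) = 81; 78 is not s-gonal.
s = 5: P(5, 7) = 70 and P(5, 8) = 92; 78 is not s-gonal.
s = 8: P(8, 5) = 65 and P(8, 6) = 96; 78 is not s-gonal.
s = 9: P(9, 5) = 75 and P(9, 6) = 111; 78 is not s-gonal.
Hits: s ∈ {3} → 1.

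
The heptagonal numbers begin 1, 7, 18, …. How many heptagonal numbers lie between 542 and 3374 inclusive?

The n-th heptagonal number is n(5n−3)/2.
Smallest index with value ≥ 542: n = 16 (giving 616).
Largest index with value ≤ 3374: n = 37 (giving 3367).
Indices 16 through 37: 22 terms.

22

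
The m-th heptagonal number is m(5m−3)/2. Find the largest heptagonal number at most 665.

Solve n(5n−3)/2 ≤ 665 for integer n.
n = 16 gives 616 ≤ 665, while n = 17 gives 697 > 665; so the answer is 616.

616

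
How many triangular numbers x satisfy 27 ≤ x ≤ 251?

15

The n-th triangular number is n(n+1)/2.
Smallest index with value ≥ 27: n = 7 (giving 28).
Largest index with value ≤ 251: n = 21 (giving 231).
Indices 7 through 21: 15 terms.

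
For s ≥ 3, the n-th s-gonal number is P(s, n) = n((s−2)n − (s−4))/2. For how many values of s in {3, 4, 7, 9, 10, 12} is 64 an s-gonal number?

s = 3: P(3, 10) = 55 and P(3, 11) = 66; 64 is not s-gonal.
s = 4: P(4, 8) = 64. ✓
s = 7: P(7, 5) = 55 and P(7, 6) = 81; 64 is not s-gonal.
s = 9: P(9, 4) = 46 and P(9, 5) = 75; 64 is not s-gonal.
s = 10: P(10, 4) = 52 and P(10, 5) = 85; 64 is not s-gonal.
s = 12: P(12, 4) = 64. ✓
Hits: s ∈ {4, 12} → 2.

2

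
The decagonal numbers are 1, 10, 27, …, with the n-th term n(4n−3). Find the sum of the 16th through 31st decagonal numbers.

Σ i(4i−3) = 4Σi² − 3Σi over i = 16..31.
Σi = 496 − 120 = 376 and Σi² = 10416 − 1240 = 9176.
4·9176 − 3·376 = 35576.

35576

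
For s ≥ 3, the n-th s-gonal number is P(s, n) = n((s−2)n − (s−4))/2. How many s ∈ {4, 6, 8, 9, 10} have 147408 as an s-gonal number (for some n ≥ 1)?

1

s = 4: P(4, 383) = 146689 and P(4, 384) = 147456; 147408 is not s-gonal.
s = 6: P(6, 271) = 146611 and P(6, 272) = 147696; 147408 is not s-gonal.
s = 8: P(8, 222) = 147408. ✓
s = 9: P(9, 205) = 146575 and P(9, 206) = 148011; 147408 is not s-gonal.
s = 10: P(10, 192) = 146880 and P(10, 193) = 148417; 147408 is not s-gonal.
Hits: s ∈ {8} → 1.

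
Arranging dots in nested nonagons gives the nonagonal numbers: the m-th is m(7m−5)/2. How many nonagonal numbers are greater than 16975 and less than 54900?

The n-th nonagonal number is n(7n−5)/2.
Smallest index with value > 16975: n = 71 (giving 17466).
Largest index with value < 54900: n = 125 (giving 54375).
Indices 71 through 125: 55 terms.

55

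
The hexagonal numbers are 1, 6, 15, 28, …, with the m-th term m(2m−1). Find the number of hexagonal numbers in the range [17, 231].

8

The n-th hexagonal number is n(2n−1).
Smallest index with value ≥ 17: n = 4 (giving 28).
Largest index with value ≤ 231: n = 11 (giving 231).
Indices 4 through 11: 8 terms.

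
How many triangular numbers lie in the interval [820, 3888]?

48

The n-th triangular number is n(n+1)/2.
Smallest index with value ≥ 820: n = 40 (giving 820).
Largest index with value ≤ 3888: n = 87 (giving 3828).
Indices 40 through 87: 48 terms.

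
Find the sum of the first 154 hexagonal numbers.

2446675

Σ i(2i−1) = 2Σi² − Σi over i = 1..154.
Σi = 11935 and Σi² = 1229305.
2·1229305 − 1·11935 = 2446675.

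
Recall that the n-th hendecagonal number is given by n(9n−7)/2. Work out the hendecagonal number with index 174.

135633

The 174th hendecagonal number is n(9n−7)/2 with n = 174.
174·(9·174 − 7)/2 = 174·1559/2 = 135633.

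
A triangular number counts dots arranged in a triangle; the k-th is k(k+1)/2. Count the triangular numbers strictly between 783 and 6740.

The n-th triangular number is n(n+1)/2.
Smallest index with value > 783: n = 40 (giving 820).
Largest index with value < 6740: n = 115 (giving 6670).
Indices 40 through 115: 76 terms.

76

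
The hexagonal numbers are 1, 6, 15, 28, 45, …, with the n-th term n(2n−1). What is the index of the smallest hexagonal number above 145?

Solve n(2n−1) > 145 for integer n.
The largest n with value ≤ 145 is 8 (since 120 ≤ 145 < 153), so the first above is n = 9, value 153.

9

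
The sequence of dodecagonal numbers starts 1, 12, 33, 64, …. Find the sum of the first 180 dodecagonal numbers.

9735990

Σ i(5i−4) = 5Σi² − 4Σi over i = 1..180.
Σi = 16290 and Σi² = 1960230.
5·1960230 − 4·16290 = 9735990.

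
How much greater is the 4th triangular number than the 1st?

4·5/2 = 10 and 1·2/2 = 1.
Difference: 10 − 1 = 9.

9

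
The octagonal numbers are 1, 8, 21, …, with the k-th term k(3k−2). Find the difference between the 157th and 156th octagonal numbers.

937

Consecutive octagonal numbers differ by 6n − 5: here 6·157 − 5 = 937.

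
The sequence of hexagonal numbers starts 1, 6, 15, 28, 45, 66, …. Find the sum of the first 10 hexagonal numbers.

Σ i(2i−1) = 2Σi² − Σi over i = 1..10.
Σi = 55 and Σi² = 385.
2·385 − 1·55 = 715.

715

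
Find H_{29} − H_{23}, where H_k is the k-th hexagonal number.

29·(2·29 − 1) = 1653 and 23·(2·23 − 1) = 1035.
Difference: 1653 − 1035 = 618.

618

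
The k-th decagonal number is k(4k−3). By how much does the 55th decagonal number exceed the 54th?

Consecutive decagonal numbers differ by 8n − 7: here 8·55 − 7 = 433.

433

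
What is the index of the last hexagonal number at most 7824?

Solve n(2n−1) ≤ 7824 for integer n.
n = 62 gives 7626 ≤ 7824, while n = 63 gives 7875 > 7824; so the answer is index 62.

62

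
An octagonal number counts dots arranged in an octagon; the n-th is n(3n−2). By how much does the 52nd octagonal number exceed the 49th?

52·(3·52 − 2) = 8008 and 49·(3·49 − 2) = 7105.
Difference: 8008 − 7105 = 903.

903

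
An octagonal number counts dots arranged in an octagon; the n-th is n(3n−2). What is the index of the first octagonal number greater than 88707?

Solve n(3n−2) > 88707 for integer n.
The largest n with value ≤ 88707 is 172 (since 88408 ≤ 88707 < 89441), so the first above is n = 173, value 89441.

173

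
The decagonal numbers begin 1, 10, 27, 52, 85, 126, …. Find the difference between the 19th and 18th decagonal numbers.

Consecutive decagonal numbers differ by 8n − 7: here 8·19 − 7 = 145.

145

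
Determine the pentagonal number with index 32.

32·(3·32 − 1)/2 = 32·95/2 = 1520.

1520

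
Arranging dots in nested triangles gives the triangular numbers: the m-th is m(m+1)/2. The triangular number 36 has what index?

Set n(n+1)/2 = 36, giving n² + n − 72 = 0.
The discriminant is 1 + 8·36 = 289, and √289 = 17.
So n = (-1 + 17) / 2 = 16/2 = 8.

8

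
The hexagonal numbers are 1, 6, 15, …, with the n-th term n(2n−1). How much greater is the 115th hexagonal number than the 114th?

Consecutive hexagonal numbers differ by 4n − 3: here 4·115 − 3 = 457.

457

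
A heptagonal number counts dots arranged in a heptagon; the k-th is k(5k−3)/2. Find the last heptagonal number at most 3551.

Solve n(5n−3)/2 ≤ 3551 for integer n.
n = 37 gives 3367 ≤ 3551, while n = 38 gives 3553 > 3551; so the answer is 3367.

3367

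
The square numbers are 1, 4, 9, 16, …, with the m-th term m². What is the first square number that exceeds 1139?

Solve n² > 1139 for integer n.
The largest n with value ≤ 1139 is 33 (since 1089 ≤ 1139 < 1156), so the first above is n = 34, value 1156.

1156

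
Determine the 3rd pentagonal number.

The 3rd pentagonal number is n(3n−1)/2 with n = 3.
3·(3·3 − 1)/2 = 3·8/2 = 3·4 = 12.

12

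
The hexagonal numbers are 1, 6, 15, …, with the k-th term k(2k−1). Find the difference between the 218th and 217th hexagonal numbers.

869

Consecutive hexagonal numbers differ by 4n − 3: here 4·218 − 3 = 869.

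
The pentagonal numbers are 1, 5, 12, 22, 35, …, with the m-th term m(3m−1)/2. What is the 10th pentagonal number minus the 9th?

Consecutive pentagonal numbers differ by 3n − 2: here 3·10 − 2 = 28.

28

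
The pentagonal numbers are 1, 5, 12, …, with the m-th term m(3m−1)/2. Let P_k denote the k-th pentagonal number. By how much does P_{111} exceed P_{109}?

111·(3·111 − 1)/2 = 18426 and 109·(3·109 − 1)/2 = 17767.
Difference: 18426 − 17767 = 659.

659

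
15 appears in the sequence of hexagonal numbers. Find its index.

3

Set n(2n−1) = 15, giving 2n² − n − 15 = 0.
The discriminant is 1 + 8·15 = 121, and √121 = 11.
So n = (1 + 11) / 4 = 12/4 = 3.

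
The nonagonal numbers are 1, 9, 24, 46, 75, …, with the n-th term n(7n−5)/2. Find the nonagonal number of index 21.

1491

The 21st nonagonal number is n(7n−5)/2 with n = 21.
21·(7·21 − 5)/2 = 21·142/2 = 21·71 = 1491.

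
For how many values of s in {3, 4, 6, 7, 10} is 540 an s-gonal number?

s = 3: P(3, 32) = 528 and P(3, 33) = 561; 540 is not s-gonal.
s = 4: P(4, 23) = 529 and P(4, 24) = 576; 540 is not s-gonal.
s = 6: P(6, 16) = 496 and P(6, 17) = 561; 540 is not s-gonal.
s = 7: P(7, 15) = 540. ✓
s = 10: P(10, 12) = 540. ✓
Hits: s ∈ {7, 10} → 2.

2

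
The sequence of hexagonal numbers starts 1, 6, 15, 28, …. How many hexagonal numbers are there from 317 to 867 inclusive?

9

The n-th hexagonal number is n(2n−1).
Smallest index with value ≥ 317: n = 13 (giving 325).
Largest index with value ≤ 867: n = 21 (giving 861).
Indices 13 through 21: 9 terms.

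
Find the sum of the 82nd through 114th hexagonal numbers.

Σ i(2i−1) = 2Σi² − Σi over i = 82..114.
Σi = 6555 − 3321 = 3234 and Σi² = 500365 − 180441 = 319924.
2·319924 − 1·3234 = 636614.

636614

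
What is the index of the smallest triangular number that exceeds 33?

8

Solve n(n+1)/2 > 33 for integer n.
The largest n with value ≤ 33 is 7 (since 28 ≤ 33 < 36), so the first above is n = 8, value 36.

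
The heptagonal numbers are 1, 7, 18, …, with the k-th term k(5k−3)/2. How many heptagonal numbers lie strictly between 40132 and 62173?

The n-th heptagonal number is n(5n−3)/2.
Smallest index with value > 40132: n = 128 (giving 40768).
Largest index with value < 62173: n = 157 (giving 61387).
Indices 128 through 157: 30 terms.

30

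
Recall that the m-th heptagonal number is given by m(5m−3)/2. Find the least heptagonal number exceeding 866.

Solve n(5n−3)/2 > 866 for integer n.
The largest n with value ≤ 866 is 18 (since 783 ≤ 866 < 874), so the first above is n = 19, value 874.

874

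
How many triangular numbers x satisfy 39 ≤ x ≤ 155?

The n-th triangular number is n(n+1)/2.
Smallest index with value ≥ 39: n = 9 (giving 45).
Largest index with value ≤ 155: n = 17 (giving 153).
Indices 9 through 17: 9 terms.

9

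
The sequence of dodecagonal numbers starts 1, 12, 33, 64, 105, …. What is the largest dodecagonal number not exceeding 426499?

425152

Solve n(5n−4) ≤ 426499 for integer n.
n = 292 gives 425152 ≤ 426499, while n = 293 gives 428073 > 426499; so the answer is 425152.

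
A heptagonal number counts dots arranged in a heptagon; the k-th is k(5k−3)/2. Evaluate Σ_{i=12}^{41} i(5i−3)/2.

57095

Σ i(5i−3)/2 = (5Σi² − 3Σi) / 2 over i = 12..41.
Σi = 861 − 66 = 795 and Σi² = 23821 − 506 = 23315.
(5·23315 − 3·795) / 2 = 114190/2 = 57095.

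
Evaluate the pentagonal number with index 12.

12·(3·12 − 1)/2 = 12·35/2 = 210.

210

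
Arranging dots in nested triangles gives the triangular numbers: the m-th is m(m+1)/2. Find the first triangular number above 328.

351

Solve n(n+1)/2 > 328 for integer n.
The largest n with value ≤ 328 is 25 (since 325 ≤ 328 < 351), so the first above is n = 26, value 351.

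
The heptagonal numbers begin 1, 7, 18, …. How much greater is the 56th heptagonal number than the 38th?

56·(5·56 − 3)/2 = 7756 and 38·(5·38 − 3)/2 = 3553.
Difference: 7756 − 3553 = 4203.

4203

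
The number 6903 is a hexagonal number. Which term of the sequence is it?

59

Set n(2n−1) = 6903, giving 2n² − n − 6903 = 0.
The discriminant is 1 + 8·6903 = 55225, and √55225 = 235.
So n = (1 + 235) / 4 = 236/4 = 59.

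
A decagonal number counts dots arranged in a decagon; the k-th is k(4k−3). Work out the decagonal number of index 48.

The 48th decagonal number is n(4n−3) with n = 48.
48·(4·48 − 3) = 48·189 = 9072.

9072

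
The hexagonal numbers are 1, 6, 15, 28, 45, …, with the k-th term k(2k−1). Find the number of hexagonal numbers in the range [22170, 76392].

90

The n-th hexagonal number is n(2n−1).
Smallest index with value ≥ 22170: n = 106 (giving 22366).
Largest index with value ≤ 76392: n = 195 (giving 75855).
Indices 106 through 195: 90 terms.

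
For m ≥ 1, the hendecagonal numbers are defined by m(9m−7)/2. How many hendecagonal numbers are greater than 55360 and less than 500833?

222

The n-th hendecagonal number is n(9n−7)/2.
Smallest index with value > 55360: n = 112 (giving 56056).
Largest index with value < 500833: n = 333 (giving 497835).
Indices 112 through 333: 222 terms.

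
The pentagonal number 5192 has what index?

Set n(3n−1)/2 = 5192, giving 3n² − n − 10384 = 0.
The discriminant is 1 + 24·5192 = 124609, and √124609 = 353.
So n = (1 + 353) / 6 = 354/6 = 59.

59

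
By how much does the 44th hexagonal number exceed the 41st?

44·(2·44 − 1) = 3828 and 41·(2·41 − 1) = 3321.
Difference: 3828 − 3321 = 507.

507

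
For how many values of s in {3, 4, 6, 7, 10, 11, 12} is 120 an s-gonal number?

2

s = 3: P(3, 15) = 120. ✓
s = 4: P(4, 10) = 100 and P(4, 11) = 121; 120 is not s-gonal.
s = 6: P(6, 8) = 120. ✓
s = 7: P(7, 7) = 112 and P(7, 8) = 148; 120 is not s-gonal.
s = 10: P(10, 5) = 85 and P(10, 6) = 126; 120 is not s-gonal.
s = 11: P(11, 5) = 95 and P(11, 6) = 141; 120 is not s-gonal.
s = 12: P(12, 5) = 105 and P(12, 6) = 156; 120 is not s-gonal.
Hits: s ∈ {3, 6} → 2.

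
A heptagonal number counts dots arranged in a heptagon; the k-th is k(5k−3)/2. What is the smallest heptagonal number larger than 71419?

71995

Solve n(5n−3)/2 > 71419 for integer n.
The largest n with value ≤ 71419 is 169 (since 71149 ≤ 71419 < 71995), so the first above is n = 170, value 71995.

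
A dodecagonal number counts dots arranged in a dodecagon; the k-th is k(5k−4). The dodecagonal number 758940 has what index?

Set n(5n−4) = 758940, giving 5n² − 4n − 758940 = 0.
The discriminant is 16 + 20·758940 = 15178816, and √15178816 = 3896.
So n = (4 + 3896) / 10 = 3900/10 = 390.

390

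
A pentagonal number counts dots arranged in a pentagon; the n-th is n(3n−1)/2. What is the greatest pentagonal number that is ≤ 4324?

Solve n(3n−1)/2 ≤ 4324 for integer n.
n = 53 gives 4187 ≤ 4324, while n = 54 gives 4347 > 4324; so the answer is 4187.

4187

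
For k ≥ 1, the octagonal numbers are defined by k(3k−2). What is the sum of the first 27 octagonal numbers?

Σ i(3i−2) = 3Σi² − 2Σi over i = 1..27.
Σi = 378 and Σi² = 6930.
3·6930 − 2·378 = 20034.

20034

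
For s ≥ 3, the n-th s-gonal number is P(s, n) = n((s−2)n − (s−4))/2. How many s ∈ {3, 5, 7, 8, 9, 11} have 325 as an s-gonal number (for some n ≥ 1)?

2

s = 3: P(3, 25) = 325. ✓
s = 5: P(5, 14) = 287 and P(5, 15) = 330; 325 is not s-gonal.
s = 7: P(7, 11) = 286 and P(7, 12) = 342; 325 is not s-gonal.
s = 8: P(8, 10) = 280 and P(8, 11) = 341; 325 is not s-gonal.
s = 9: P(9, 10) = 325. ✓
s = 11: P(11, 8) = 260 and P(11, 9) = 333; 325 is not s-gonal.
Hits: s ∈ {3, 9} → 2.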